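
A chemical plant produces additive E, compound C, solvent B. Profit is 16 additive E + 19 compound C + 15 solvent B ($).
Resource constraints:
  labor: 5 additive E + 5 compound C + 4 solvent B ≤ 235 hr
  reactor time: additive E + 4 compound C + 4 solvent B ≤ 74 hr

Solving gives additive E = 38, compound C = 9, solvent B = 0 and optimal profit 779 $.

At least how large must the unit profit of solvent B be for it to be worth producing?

Both labor and reactor time are binding at x*.
Dual feasibility on the basic columns requires 5·y_labor + 1·y_reactor time = 16, 5·y_labor + 4·y_reactor time = 19.
Solving: y_labor = 3, y_reactor time = 1.
solvent B enters the basis when its profit ≥ yᵀa₃ = 3·4 + 1·4 = 16.

16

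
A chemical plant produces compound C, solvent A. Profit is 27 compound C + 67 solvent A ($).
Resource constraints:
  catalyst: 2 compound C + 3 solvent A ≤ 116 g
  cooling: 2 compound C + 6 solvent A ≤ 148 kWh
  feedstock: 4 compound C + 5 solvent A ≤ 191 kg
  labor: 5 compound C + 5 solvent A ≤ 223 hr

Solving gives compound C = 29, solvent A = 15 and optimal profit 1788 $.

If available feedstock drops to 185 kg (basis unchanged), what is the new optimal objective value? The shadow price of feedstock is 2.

Δb = -6, so new z* = 1788 + (2)·(-6) = 1788 − 12 = 1776.

1776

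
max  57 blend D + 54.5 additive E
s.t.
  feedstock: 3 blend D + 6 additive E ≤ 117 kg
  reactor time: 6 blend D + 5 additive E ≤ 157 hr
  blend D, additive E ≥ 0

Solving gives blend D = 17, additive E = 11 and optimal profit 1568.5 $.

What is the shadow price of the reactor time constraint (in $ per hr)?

Check each constraint at x*: feedstock 117/117 (tight); reactor time 157/157 (tight).
From A_Bᵀ y = c: 3·y_feedstock + 6·y_reactor time = 57; 6·y_feedstock + 5·y_reactor time = 54.5.
→ y_feedstock = 2 and y_reactor time = 8.5.
Shadow price of reactor time = 8.5.

8.5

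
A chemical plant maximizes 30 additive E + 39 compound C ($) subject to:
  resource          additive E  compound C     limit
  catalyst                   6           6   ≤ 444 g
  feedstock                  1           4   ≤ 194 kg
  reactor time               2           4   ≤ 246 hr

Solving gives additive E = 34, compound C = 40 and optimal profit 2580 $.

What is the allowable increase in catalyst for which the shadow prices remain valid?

81

Binding constraints: catalyst, feedstock. The basis is B = [[6,6],[1,4]] with det 18.
Per unit increase in catalyst, x* moves by d = (0.2222, -0.0556).
The basis stays optimal until reactor time becomes binding; allowable increase = 81 g.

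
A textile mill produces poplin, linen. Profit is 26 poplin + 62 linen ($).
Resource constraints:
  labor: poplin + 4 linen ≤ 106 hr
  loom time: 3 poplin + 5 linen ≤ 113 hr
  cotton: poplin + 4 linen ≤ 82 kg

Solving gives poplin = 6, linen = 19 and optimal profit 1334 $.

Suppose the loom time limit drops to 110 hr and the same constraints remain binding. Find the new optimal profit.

At the optimum: labor uses 82 of 106 (slack = 24); loom time uses 113 of 113 (binding); cotton uses 82 of 82 (binding).
Since labor is not tight, its dual is 0.
The binding rows give the dual system: 3·y_loom time + 1·y_cotton = 26 and 5·y_loom time + 4·y_cotton = 62.
Solving: y_loom time = 6, y_cotton = 8.
Δz = y_loom time·Δb = 6 × (-3) = -18, so new z* = 1334 − 18 = 1316.

1316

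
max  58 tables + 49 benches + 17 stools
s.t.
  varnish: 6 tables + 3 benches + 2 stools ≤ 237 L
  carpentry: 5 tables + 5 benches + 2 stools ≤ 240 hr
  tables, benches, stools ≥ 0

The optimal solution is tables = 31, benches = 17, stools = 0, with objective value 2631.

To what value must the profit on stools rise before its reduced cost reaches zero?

Check each constraint at x*: varnish 237/237 (tight); carpentry 240/240 (tight).
The binding rows give the dual system: 6·y_varnish + 5·y_carpentry = 58 and 3·y_varnish + 5·y_carpentry = 49.
→ y_varnish = 3 and y_carpentry = 8.
stools enters the basis when its profit ≥ yᵀa₃ = 3·2 + 8·2 = 22.

22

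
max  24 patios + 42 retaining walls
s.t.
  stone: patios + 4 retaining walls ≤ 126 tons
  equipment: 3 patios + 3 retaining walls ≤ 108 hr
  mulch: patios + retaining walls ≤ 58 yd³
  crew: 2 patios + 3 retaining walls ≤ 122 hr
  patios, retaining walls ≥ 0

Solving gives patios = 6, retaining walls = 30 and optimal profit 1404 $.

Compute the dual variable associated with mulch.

0

At the optimum: stone uses 126 of 126 (binding); equipment uses 108 of 108 (binding); mulch uses 36 of 58 (slack = 22); crew uses 102 of 122 (slack = 20).
By complementary slackness, y = 0 for the non-binding constraints.
The binding rows give the dual system: 1·y_stone + 3·y_equipment = 24 and 4·y_stone + 3·y_equipment = 42.
Solving: y_stone = 6, y_equipment = 6.
Shadow price of mulch = 0.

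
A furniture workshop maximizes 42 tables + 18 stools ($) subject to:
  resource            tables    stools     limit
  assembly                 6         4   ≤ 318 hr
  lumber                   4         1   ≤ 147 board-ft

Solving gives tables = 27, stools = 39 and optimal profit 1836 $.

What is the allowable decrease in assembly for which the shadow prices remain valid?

Binding constraints: assembly, lumber. The basis is B = [[6,4],[4,1]] with det -10.
Per unit decrease in assembly, x* moves by d = (0.1, -0.4).
The basis stays optimal until stools reaches 0; allowable decrease = 97.5 hr.

97.5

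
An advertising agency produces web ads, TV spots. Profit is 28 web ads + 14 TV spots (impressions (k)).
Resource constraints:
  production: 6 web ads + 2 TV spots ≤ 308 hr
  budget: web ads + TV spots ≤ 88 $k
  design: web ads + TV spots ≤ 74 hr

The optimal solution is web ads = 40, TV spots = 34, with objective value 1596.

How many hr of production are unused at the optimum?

0

production used = 6·40 + 2·34 = 308; slack = 308 − 308 = 0.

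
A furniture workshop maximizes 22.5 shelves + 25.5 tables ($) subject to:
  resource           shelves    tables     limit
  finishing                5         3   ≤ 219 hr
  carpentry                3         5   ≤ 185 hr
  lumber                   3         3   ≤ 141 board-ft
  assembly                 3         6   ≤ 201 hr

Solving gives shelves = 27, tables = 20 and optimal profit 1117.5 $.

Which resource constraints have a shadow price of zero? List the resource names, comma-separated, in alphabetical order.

finishing: 195/219 (slack 24)
carpentry: 181/185 (slack 4)
lumber: 141/141 (binding)
assembly: 201/201 (binding)
By complementary slackness, a constraint with positive slack has shadow price 0 → carpentry, finishing.

carpentry, finishing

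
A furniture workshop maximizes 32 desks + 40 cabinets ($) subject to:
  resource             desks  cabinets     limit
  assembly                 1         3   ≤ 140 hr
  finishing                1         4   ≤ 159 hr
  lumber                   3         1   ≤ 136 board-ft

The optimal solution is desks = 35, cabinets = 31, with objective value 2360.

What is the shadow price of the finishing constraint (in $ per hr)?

8

At the optimum: assembly uses 128 of 140 (slack = 12); finishing uses 159 of 159 (binding); lumber uses 136 of 136 (binding).
Since assembly is not tight, its dual is 0.
Dual feasibility on the basic columns requires 1·y_finishing + 3·y_lumber = 32, 4·y_finishing + 1·y_lumber = 40.
Solving: y_finishing = 8, y_lumber = 8.
Shadow price of finishing = 8.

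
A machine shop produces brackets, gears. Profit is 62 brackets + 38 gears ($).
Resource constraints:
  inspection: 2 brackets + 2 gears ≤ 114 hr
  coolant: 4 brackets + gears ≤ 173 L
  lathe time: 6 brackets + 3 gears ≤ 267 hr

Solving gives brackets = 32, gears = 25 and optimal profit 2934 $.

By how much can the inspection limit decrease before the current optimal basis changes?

Binding constraints: inspection, lathe time. The basis is B = [[2,2],[6,3]] with det -6.
Per unit decrease in inspection, x* moves by d = (0.5, -1).
The basis stays optimal until coolant becomes binding; allowable decrease = 20 hr.

20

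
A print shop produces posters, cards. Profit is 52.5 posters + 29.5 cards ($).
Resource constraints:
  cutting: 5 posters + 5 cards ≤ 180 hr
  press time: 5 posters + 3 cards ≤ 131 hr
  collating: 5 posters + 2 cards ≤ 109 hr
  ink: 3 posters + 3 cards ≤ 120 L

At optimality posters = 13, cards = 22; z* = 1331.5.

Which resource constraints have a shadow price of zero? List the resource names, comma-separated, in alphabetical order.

cutting: 175/180 (slack 5)
press time: 131/131 (binding)
collating: 109/109 (binding)
ink: 105/120 (slack 15)
By complementary slackness, a constraint with positive slack has shadow price 0 → cutting, ink.

cutting, ink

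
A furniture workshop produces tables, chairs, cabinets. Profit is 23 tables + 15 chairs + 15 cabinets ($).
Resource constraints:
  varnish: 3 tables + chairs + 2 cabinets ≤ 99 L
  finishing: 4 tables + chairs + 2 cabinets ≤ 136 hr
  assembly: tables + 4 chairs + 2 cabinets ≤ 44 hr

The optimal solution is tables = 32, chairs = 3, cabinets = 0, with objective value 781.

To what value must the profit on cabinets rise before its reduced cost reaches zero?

18

Check each constraint at x*: varnish 99/99 (tight); finishing 131/136 (slack 5); assembly 44/44 (tight).
Since finishing is not tight, its dual is 0.
Dual feasibility on the basic columns requires 3·y_varnish + 1·y_assembly = 23, 1·y_varnish + 4·y_assembly = 15.
Solving: y_varnish = 7, y_assembly = 2.
cabinets enters the basis when its profit ≥ yᵀa₃ = 7·2 + 2·2 = 18.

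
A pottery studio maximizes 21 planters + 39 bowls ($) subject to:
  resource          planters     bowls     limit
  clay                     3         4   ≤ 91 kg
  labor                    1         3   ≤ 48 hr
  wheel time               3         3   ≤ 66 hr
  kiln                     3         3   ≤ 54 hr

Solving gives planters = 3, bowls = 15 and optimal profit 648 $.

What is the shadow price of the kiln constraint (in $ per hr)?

4

Binding: labor and kiln. Non-binding: clay (22 unused), wheel time (12 unused).
Since clay, wheel time are not tight, their duals are 0.
Dual feasibility on the basic columns requires 1·y_labor + 3·y_kiln = 21, 3·y_labor + 3·y_kiln = 39.
Solving: y_labor = 9, y_kiln = 4.
Shadow price of kiln = 4.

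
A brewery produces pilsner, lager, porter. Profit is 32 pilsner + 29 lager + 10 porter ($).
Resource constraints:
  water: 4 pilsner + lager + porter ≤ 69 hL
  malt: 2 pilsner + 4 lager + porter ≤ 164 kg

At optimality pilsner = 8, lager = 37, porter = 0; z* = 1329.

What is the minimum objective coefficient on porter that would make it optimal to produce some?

11

Both water and malt are binding at x*.
From A_Bᵀ y = c: 4·y_water + 2·y_malt = 32; 1·y_water + 4·y_malt = 29.
Solving: y_water = 5, y_malt = 6.
porter enters the basis when its profit ≥ yᵀa₃ = 5·1 + 6·1 = 11.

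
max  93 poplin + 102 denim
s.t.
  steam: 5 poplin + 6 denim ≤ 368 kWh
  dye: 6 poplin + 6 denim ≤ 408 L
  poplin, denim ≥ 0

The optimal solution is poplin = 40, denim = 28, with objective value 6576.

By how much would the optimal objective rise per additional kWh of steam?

Both steam and dye are binding at x*.
From A_Bᵀ y = c: 5·y_steam + 6·y_dye = 93; 6·y_steam + 6·y_dye = 102.
→ y_steam = 9 and y_dye = 8.
Shadow price of steam = 9.

9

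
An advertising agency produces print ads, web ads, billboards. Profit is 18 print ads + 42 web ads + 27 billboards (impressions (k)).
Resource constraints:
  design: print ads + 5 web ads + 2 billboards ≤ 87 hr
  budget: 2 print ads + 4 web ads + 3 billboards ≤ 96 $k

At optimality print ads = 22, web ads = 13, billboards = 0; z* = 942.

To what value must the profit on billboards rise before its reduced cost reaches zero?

Both design and budget are binding at x*.
The binding rows give the dual system: 1·y_design + 2·y_budget = 18 and 5·y_design + 4·y_budget = 42.
Solving: y_design = 2, y_budget = 8.
billboards enters the basis when its profit ≥ yᵀa₃ = 2·2 + 8·3 = 28.

28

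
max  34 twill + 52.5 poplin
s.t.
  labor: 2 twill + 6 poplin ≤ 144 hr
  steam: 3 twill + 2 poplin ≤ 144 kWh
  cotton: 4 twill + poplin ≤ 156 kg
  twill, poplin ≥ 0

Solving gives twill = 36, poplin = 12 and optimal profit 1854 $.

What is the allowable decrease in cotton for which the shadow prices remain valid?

Binding constraints: labor, cotton. The basis is B = [[2,6],[4,1]] with det -22.
Per unit decrease in cotton, x* moves by d = (-0.2727, 0.0909).
The basis stays optimal until twill reaches 0; allowable decrease = 132 kg.

132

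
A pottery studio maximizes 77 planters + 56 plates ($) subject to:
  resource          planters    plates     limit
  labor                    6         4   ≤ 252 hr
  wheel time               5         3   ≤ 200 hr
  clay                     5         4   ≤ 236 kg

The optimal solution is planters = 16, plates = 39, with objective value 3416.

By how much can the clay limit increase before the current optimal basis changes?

Binding constraints: labor, clay. The basis is B = [[6,4],[5,4]] with det 4.
Per unit increase in clay, x* moves by d = (-1, 1.5).
The basis stays optimal until planters reaches 0; allowable increase = 16 kg.

16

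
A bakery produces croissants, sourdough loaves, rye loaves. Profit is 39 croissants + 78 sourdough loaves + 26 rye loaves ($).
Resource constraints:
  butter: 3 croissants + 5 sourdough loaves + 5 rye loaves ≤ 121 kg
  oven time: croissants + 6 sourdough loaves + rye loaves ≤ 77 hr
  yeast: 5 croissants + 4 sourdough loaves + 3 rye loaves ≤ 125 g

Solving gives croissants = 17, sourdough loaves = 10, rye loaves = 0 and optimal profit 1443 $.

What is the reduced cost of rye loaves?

-1

Binding: oven time and yeast. Non-binding: butter (20 unused).
Since butter is not tight, its dual is 0.
From A_Bᵀ y = c: 1·y_oven time + 5·y_yeast = 39; 6·y_oven time + 4·y_yeast = 78.
This yields shadow prices y_oven time = 9, y_yeast = 6.
Reduced cost of rye loaves: c₃ − yᵀa₃ = 26 − (9·1 + 6·3) = 26 − 27 = -1.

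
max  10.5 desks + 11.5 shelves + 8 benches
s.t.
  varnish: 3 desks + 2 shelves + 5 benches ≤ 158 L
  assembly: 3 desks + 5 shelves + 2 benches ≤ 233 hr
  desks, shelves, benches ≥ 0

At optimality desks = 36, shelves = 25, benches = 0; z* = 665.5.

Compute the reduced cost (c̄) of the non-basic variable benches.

-5

Check each constraint at x*: varnish 158/158 (tight); assembly 233/233 (tight).
The binding rows give the dual system: 3·y_varnish + 3·y_assembly = 10.5 and 2·y_varnish + 5·y_assembly = 11.5.
→ y_varnish = 2 and y_assembly = 1.5.
Reduced cost of benches: c₃ − yᵀa₃ = 8 − (2·5 + 1.5·2) = 8 − 13 = -5.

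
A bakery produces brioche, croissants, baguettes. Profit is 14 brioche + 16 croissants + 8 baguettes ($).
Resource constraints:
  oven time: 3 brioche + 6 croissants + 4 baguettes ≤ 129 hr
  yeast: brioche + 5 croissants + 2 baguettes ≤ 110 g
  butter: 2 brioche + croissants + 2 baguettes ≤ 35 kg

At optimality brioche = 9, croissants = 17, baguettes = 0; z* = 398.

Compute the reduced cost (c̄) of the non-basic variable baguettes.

-8

Binding: oven time and butter. Non-binding: yeast (16 unused).
By complementary slackness, y = 0 for the non-binding constraint.
The binding rows give the dual system: 3·y_oven time + 2·y_butter = 14 and 6·y_oven time + 1·y_butter = 16.
This yields shadow prices y_oven time = 2, y_butter = 4.
Reduced cost of baguettes: c₃ − yᵀa₃ = 8 − (2·4 + 4·2) = 8 − 16 = -8.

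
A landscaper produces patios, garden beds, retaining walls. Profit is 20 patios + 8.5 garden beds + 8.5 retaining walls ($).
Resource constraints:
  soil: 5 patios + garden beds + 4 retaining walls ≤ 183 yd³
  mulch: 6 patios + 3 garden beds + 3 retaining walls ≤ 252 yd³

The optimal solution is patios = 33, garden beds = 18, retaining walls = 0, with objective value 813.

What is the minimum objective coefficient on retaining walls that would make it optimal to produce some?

Check each constraint at x*: soil 183/183 (tight); mulch 252/252 (tight).
Dual feasibility on the basic columns requires 5·y_soil + 6·y_mulch = 20, 1·y_soil + 3·y_mulch = 8.5.
This yields shadow prices y_soil = 1, y_mulch = 2.5.
retaining walls enters the basis when its profit ≥ yᵀa₃ = 1·4 + 2.5·3 = 11.5.

11.5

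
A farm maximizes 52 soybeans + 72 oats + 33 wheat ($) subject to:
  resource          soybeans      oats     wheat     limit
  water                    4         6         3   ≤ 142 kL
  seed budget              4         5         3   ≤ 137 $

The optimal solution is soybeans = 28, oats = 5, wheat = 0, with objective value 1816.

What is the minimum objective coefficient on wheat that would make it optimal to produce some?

39

Both water and seed budget are binding at x*.
From A_Bᵀ y = c: 4·y_water + 4·y_seed budget = 52; 6·y_water + 5·y_seed budget = 72.
This yields shadow prices y_water = 7, y_seed budget = 6.
wheat enters the basis when its profit ≥ yᵀa₃ = 7·3 + 6·3 = 39.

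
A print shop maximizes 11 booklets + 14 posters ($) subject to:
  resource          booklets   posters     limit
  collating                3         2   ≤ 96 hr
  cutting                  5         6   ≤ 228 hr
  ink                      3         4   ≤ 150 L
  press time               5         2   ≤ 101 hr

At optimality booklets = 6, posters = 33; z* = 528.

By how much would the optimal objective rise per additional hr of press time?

Binding: cutting and ink. Non-binding: collating (12 unused), press time (5 unused).
Since collating, press time are not tight, their duals are 0.
From A_Bᵀ y = c: 5·y_cutting + 3·y_ink = 11; 6·y_cutting + 4·y_ink = 14.
Solving: y_cutting = 1, y_ink = 2.
Shadow price of press time = 0.

0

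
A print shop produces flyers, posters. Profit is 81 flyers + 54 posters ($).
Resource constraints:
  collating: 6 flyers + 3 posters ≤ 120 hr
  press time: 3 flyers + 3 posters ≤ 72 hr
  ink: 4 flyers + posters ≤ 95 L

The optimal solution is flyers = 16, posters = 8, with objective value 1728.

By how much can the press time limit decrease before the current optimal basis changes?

12

Binding constraints: collating, press time. The basis is B = [[6,3],[3,3]] with det 9.
Per unit decrease in press time, x* moves by d = (0.3333, -0.6667).
The basis stays optimal until posters reaches 0; allowable decrease = 12 hr.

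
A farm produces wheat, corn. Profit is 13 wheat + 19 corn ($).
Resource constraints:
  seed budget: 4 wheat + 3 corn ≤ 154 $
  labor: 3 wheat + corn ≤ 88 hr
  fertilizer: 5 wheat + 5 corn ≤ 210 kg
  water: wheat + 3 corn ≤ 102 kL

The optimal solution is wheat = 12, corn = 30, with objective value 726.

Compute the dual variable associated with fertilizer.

Check each constraint at x*: seed budget 138/154 (slack 16); labor 66/88 (slack 22); fertilizer 210/210 (tight); water 102/102 (tight).
Slack constraints have shadow price 0 (complementary slackness).
From A_Bᵀ y = c: 5·y_fertilizer + 1·y_water = 13; 5·y_fertilizer + 3·y_water = 19.
This yields shadow prices y_fertilizer = 2, y_water = 3.
Shadow price of fertilizer = 2.

2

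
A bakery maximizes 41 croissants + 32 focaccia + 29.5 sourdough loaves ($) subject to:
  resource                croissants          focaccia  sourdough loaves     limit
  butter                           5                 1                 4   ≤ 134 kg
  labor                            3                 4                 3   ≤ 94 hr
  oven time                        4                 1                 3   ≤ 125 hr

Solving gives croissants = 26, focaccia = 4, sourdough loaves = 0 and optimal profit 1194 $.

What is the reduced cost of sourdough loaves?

-7.5

At the optimum: butter uses 134 of 134 (binding); labor uses 94 of 94 (binding); oven time uses 108 of 125 (slack = 17).
Since oven time is not tight, its dual is 0.
From A_Bᵀ y = c: 5·y_butter + 3·y_labor = 41; 1·y_butter + 4·y_labor = 32.
→ y_butter = 4 and y_labor = 7.
Reduced cost of sourdough loaves: c₃ − yᵀa₃ = 29.5 − (4·4 + 7·3) = 29.5 − 37 = -7.5.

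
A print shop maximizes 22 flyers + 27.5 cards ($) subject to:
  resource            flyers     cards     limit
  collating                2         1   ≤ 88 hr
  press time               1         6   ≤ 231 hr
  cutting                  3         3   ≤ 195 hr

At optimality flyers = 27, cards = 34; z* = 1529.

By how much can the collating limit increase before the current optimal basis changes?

Binding constraints: collating, press time. The basis is B = [[2,1],[1,6]] with det 11.
Per unit increase in collating, x* moves by d = (0.5455, -0.0909).
The basis stays optimal until cutting becomes binding; allowable increase = 8.8 hr.

8.8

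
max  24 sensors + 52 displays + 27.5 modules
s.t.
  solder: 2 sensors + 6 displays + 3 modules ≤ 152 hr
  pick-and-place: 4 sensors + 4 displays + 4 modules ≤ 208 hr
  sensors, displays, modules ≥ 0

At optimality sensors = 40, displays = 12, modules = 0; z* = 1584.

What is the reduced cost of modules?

At the optimum: solder uses 152 of 152 (binding); pick-and-place uses 208 of 208 (binding).
The binding rows give the dual system: 2·y_solder + 4·y_pick-and-place = 24 and 6·y_solder + 4·y_pick-and-place = 52.
→ y_solder = 7 and y_pick-and-place = 2.5.
Reduced cost of modules: c₃ − yᵀa₃ = 27.5 − (7·3 + 2.5·4) = 27.5 − 31 = -3.5.

-3.5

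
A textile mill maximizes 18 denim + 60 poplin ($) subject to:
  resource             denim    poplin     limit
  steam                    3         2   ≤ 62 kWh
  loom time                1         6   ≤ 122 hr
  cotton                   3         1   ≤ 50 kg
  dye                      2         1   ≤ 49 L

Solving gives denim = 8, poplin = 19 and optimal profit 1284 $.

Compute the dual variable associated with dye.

0

Check each constraint at x*: steam 62/62 (tight); loom time 122/122 (tight); cotton 43/50 (slack 7); dye 35/49 (slack 14).
Slack constraints have shadow price 0 (complementary slackness).
The binding rows give the dual system: 3·y_steam + 1·y_loom time = 18 and 2·y_steam + 6·y_loom time = 60.
This yields shadow prices y_steam = 3, y_loom time = 9.
Shadow price of dye = 0.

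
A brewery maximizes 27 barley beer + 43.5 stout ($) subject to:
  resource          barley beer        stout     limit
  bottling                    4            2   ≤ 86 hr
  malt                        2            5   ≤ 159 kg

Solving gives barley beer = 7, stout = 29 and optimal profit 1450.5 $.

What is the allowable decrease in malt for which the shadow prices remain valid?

Binding constraints: bottling, malt. The basis is B = [[4,2],[2,5]] with det 16.
Per unit decrease in malt, x* moves by d = (0.125, -0.25).
The basis stays optimal until stout reaches 0; allowable decrease = 116 kg.

116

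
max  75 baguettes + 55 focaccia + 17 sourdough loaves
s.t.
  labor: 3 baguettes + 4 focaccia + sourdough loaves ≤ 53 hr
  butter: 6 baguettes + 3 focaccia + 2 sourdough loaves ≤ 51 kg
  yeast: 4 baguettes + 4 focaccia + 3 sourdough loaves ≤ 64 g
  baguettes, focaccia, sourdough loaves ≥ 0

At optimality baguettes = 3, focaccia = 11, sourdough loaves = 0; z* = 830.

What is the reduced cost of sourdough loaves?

At the optimum: labor uses 53 of 53 (binding); butter uses 51 of 51 (binding); yeast uses 56 of 64 (slack = 8).
By complementary slackness, y = 0 for the non-binding constraint.
From A_Bᵀ y = c: 3·y_labor + 6·y_butter = 75; 4·y_labor + 3·y_butter = 55.
This yields shadow prices y_labor = 7, y_butter = 9.
Reduced cost of sourdough loaves: c₃ − yᵀa₃ = 17 − (7·1 + 9·2) = 17 − 25 = -8.

-8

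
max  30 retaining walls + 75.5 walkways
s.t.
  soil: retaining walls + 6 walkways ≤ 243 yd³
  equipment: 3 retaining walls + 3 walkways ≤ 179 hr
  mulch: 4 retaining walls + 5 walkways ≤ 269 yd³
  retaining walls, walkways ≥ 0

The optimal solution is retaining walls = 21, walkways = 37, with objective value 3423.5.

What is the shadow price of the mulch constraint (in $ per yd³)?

5.5

Binding: soil and mulch. Non-binding: equipment (5 unused).
By complementary slackness, y = 0 for the non-binding constraint.
The binding rows give the dual system: 1·y_soil + 4·y_mulch = 30 and 6·y_soil + 5·y_mulch = 75.5.
→ y_soil = 8 and y_mulch = 5.5.
Shadow price of mulch = 5.5.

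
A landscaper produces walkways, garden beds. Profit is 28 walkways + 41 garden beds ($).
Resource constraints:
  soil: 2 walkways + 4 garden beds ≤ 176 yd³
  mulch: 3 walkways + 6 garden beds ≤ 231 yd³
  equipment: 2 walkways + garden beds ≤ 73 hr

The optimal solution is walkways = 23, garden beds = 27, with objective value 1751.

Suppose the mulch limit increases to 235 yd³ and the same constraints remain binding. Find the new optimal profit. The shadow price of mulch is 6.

1775

Δb = 4, so new z* = 1751 + (6)·(4) = 1751 + 24 = 1775.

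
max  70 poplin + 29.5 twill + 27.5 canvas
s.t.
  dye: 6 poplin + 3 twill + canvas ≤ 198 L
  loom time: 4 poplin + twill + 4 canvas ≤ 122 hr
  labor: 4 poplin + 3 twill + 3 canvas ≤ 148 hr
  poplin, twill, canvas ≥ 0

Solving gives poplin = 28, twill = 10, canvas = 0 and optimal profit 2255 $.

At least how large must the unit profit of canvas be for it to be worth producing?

Binding: dye and loom time. Non-binding: labor (6 unused).
By complementary slackness, y = 0 for the non-binding constraint.
Dual feasibility on the basic columns requires 6·y_dye + 4·y_loom time = 70, 3·y_dye + 1·y_loom time = 29.5.
→ y_dye = 8 and y_loom time = 5.5.
canvas enters the basis when its profit ≥ yᵀa₃ = 8·1 + 5.5·4 = 30.

30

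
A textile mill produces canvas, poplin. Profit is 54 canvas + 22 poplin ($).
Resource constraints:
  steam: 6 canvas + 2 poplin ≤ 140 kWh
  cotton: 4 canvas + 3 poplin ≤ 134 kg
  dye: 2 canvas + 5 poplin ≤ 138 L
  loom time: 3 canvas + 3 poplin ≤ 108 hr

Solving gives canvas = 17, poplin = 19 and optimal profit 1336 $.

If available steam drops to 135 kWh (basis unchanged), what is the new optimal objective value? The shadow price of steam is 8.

Δb = -5, so new z* = 1336 + (8)·(-5) = 1336 − 40 = 1296.

1296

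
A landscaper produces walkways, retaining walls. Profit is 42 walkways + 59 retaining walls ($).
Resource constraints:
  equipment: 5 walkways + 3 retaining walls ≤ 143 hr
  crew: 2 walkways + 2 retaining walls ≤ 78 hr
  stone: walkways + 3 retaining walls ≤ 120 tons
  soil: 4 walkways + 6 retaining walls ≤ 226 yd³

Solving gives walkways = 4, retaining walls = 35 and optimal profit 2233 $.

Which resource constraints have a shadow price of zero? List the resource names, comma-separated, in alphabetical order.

equipment: 125/143 (slack 18)
crew: 78/78 (binding)
stone: 109/120 (slack 11)
soil: 226/226 (binding)
By complementary slackness, a constraint with positive slack has shadow price 0 → equipment, stone.

equipment, stone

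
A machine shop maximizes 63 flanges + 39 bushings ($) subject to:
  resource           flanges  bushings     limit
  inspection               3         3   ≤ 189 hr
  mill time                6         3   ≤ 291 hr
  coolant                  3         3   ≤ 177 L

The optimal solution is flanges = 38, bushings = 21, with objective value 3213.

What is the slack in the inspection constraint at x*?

12

inspection used = 3·38 + 3·21 = 177; slack = 189 − 177 = 12.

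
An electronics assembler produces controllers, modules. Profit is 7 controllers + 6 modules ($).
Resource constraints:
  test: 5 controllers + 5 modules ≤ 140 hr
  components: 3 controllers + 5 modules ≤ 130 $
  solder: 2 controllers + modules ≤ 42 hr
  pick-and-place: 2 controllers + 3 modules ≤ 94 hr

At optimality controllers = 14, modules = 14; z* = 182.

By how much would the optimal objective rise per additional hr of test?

1

Check each constraint at x*: test 140/140 (tight); components 112/130 (slack 18); solder 42/42 (tight); pick-and-place 70/94 (slack 24).
Slack constraints have shadow price 0 (complementary slackness).
Dual feasibility on the basic columns requires 5·y_test + 2·y_solder = 7, 5·y_test + 1·y_solder = 6.
Solving: y_test = 1, y_solder = 1.
Shadow price of test = 1.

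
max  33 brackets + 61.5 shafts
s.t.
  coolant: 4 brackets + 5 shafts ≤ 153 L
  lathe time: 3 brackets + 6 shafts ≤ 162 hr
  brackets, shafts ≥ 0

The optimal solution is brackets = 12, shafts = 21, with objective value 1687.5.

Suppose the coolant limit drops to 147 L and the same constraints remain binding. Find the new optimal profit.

1678.5

Check each constraint at x*: coolant 153/153 (tight); lathe time 162/162 (tight).
Dual feasibility on the basic columns requires 4·y_coolant + 3·y_lathe time = 33, 5·y_coolant + 6·y_lathe time = 61.5.
Solving: y_coolant = 1.5, y_lathe time = 9.
Δz = y_coolant·Δb = 1.5 × (-6) = -9, so new z* = 1687.5 − 9 = 1678.5.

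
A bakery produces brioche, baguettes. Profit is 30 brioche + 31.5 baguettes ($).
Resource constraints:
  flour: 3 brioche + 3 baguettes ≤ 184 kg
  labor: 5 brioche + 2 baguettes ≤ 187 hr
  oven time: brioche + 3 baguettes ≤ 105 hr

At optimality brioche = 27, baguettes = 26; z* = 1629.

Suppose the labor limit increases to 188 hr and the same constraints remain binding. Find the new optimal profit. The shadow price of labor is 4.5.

Δb = 1, so new z* = 1629 + (4.5)·(1) = 1629 + 4.5 = 1633.5.

1633.5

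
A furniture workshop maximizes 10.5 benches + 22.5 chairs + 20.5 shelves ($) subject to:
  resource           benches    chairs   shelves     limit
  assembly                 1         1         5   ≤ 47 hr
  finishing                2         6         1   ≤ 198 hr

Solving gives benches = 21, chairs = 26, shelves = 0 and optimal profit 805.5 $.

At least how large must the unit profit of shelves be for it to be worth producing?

25.5

At the optimum: assembly uses 47 of 47 (binding); finishing uses 198 of 198 (binding).
From A_Bᵀ y = c: 1·y_assembly + 2·y_finishing = 10.5; 1·y_assembly + 6·y_finishing = 22.5.
Solving: y_assembly = 4.5, y_finishing = 3.
shelves enters the basis when its profit ≥ yᵀa₃ = 4.5·5 + 3·1 = 25.5.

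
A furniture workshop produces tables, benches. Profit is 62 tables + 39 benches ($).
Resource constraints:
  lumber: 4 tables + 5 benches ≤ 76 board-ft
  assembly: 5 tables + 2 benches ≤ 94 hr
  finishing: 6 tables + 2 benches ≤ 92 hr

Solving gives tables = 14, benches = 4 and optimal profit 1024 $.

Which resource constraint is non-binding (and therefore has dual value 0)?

lumber: 76/76 (binding)
assembly: 78/94 (slack 16)
finishing: 92/92 (binding)
By complementary slackness, a constraint with positive slack has shadow price 0 → assembly.

assembly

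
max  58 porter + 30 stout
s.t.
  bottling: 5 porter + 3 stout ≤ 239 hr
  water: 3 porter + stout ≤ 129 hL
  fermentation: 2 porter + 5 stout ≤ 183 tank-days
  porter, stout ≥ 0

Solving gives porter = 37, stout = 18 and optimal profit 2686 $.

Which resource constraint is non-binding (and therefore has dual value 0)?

bottling: 239/239 (binding)
water: 129/129 (binding)
fermentation: 164/183 (slack 19)
By complementary slackness, a constraint with positive slack has shadow price 0 → fermentation.

fermentation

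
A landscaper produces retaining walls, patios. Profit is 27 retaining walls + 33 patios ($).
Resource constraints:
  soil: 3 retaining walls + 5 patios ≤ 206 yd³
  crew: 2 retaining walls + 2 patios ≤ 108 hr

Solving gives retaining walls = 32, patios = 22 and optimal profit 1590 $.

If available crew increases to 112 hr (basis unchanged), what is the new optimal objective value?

Check each constraint at x*: soil 206/206 (tight); crew 108/108 (tight).
Dual feasibility on the basic columns requires 3·y_soil + 2·y_crew = 27, 5·y_soil + 2·y_crew = 33.
This yields shadow prices y_soil = 3, y_crew = 9.
Δz = y_crew·Δb = 9 × (4) = 36, so new z* = 1590 + 36 = 1626.

1626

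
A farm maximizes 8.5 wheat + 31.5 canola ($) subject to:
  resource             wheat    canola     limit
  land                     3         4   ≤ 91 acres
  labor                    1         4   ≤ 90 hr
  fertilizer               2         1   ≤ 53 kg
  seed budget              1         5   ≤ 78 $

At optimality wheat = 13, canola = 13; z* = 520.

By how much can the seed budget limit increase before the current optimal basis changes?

Binding constraints: land, seed budget. The basis is B = [[3,4],[1,5]] with det 11.
Per unit increase in seed budget, x* moves by d = (-0.3636, 0.2727).
The basis stays optimal until labor becomes binding; allowable increase = 34.375 $.

34.375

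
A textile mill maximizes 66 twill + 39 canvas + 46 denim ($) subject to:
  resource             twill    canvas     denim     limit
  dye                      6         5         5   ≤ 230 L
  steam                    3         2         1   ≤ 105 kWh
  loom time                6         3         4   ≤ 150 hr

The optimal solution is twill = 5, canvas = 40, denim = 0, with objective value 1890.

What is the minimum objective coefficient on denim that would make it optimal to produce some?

47

At the optimum: dye uses 230 of 230 (binding); steam uses 95 of 105 (slack = 10); loom time uses 150 of 150 (binding).
Since steam is not tight, its dual is 0.
The binding rows give the dual system: 6·y_dye + 6·y_loom time = 66 and 5·y_dye + 3·y_loom time = 39.
→ y_dye = 3 and y_loom time = 8.
denim enters the basis when its profit ≥ yᵀa₃ = 3·5 + 8·4 = 47.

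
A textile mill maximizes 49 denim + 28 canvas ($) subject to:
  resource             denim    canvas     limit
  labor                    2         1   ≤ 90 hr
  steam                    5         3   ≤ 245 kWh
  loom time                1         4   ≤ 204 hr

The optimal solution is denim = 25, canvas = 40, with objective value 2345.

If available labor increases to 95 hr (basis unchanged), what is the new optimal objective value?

2380

At the optimum: labor uses 90 of 90 (binding); steam uses 245 of 245 (binding); loom time uses 185 of 204 (slack = 19).
Since loom time is not tight, its dual is 0.
Dual feasibility on the basic columns requires 2·y_labor + 5·y_steam = 49, 1·y_labor + 3·y_steam = 28.
→ y_labor = 7 and y_steam = 7.
Δz = y_labor·Δb = 7 × (5) = 35, so new z* = 2345 + 35 = 2380.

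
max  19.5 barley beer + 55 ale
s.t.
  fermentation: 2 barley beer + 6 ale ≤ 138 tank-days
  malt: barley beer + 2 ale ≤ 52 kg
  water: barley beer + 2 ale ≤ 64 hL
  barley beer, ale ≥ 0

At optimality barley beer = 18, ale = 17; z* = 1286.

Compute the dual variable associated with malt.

3.5

At the optimum: fermentation uses 138 of 138 (binding); malt uses 52 of 52 (binding); water uses 52 of 64 (slack = 12).
Since water is not tight, its dual is 0.
Dual feasibility on the basic columns requires 2·y_fermentation + 1·y_malt = 19.5, 6·y_fermentation + 2·y_malt = 55.
Solving: y_fermentation = 8, y_malt = 3.5.
Shadow price of malt = 3.5.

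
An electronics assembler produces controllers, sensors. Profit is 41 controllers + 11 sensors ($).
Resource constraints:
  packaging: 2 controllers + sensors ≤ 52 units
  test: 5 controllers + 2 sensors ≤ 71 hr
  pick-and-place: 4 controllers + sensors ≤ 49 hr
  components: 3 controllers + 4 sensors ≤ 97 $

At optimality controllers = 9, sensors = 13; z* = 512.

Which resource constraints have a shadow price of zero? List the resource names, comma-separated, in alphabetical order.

packaging: 31/52 (slack 21)
test: 71/71 (binding)
pick-and-place: 49/49 (binding)
components: 79/97 (slack 18)
By complementary slackness, a constraint with positive slack has shadow price 0 → components, packaging.

components, packaging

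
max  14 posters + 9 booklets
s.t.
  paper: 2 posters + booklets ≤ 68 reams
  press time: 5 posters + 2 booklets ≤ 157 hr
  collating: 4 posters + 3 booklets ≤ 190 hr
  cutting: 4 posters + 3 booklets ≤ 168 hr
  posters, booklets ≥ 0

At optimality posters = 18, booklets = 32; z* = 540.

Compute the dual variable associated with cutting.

At the optimum: paper uses 68 of 68 (binding); press time uses 154 of 157 (slack = 3); collating uses 168 of 190 (slack = 22); cutting uses 168 of 168 (binding).
By complementary slackness, y = 0 for the non-binding constraints.
The binding rows give the dual system: 2·y_paper + 4·y_cutting = 14 and 1·y_paper + 3·y_cutting = 9.
→ y_paper = 3 and y_cutting = 2.
Shadow price of cutting = 2.

2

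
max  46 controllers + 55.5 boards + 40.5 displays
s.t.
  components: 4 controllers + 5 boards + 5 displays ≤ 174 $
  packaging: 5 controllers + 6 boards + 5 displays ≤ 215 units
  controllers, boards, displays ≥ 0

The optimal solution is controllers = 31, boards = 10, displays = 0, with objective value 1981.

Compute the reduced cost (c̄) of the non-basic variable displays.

-7

Both components and packaging are binding at x*.
The binding rows give the dual system: 4·y_components + 5·y_packaging = 46 and 5·y_components + 6·y_packaging = 55.5.
This yields shadow prices y_components = 1.5, y_packaging = 8.
Reduced cost of displays: c₃ − yᵀa₃ = 40.5 − (1.5·5 + 8·5) = 40.5 − 47.5 = -7.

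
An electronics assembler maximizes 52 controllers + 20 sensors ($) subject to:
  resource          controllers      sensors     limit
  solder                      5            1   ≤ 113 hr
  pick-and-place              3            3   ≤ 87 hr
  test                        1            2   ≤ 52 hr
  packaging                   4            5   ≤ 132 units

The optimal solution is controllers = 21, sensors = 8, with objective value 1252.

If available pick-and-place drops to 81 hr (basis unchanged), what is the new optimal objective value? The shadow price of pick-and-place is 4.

1228

Δb = -6, so new z* = 1252 + (4)·(-6) = 1252 − 24 = 1228.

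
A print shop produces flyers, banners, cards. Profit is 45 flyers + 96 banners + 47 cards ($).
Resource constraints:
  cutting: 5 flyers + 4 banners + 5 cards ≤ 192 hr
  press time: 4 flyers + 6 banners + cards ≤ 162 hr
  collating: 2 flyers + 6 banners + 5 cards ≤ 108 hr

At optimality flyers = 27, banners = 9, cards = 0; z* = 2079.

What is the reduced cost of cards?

Binding: press time and collating. Non-binding: cutting (21 unused).
Slack constraints have shadow price 0 (complementary slackness).
From A_Bᵀ y = c: 4·y_press time + 2·y_collating = 45; 6·y_press time + 6·y_collating = 96.
→ y_press time = 6.5 and y_collating = 9.5.
Reduced cost of cards: c₃ − yᵀa₃ = 47 − (6.5·1 + 9.5·5) = 47 − 54 = -7.

-7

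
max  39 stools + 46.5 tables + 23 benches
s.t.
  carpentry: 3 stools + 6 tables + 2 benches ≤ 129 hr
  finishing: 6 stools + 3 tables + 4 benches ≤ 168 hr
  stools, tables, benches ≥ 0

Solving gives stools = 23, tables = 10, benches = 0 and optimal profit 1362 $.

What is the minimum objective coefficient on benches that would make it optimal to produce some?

Check each constraint at x*: carpentry 129/129 (tight); finishing 168/168 (tight).
Dual feasibility on the basic columns requires 3·y_carpentry + 6·y_finishing = 39, 6·y_carpentry + 3·y_finishing = 46.5.
This yields shadow prices y_carpentry = 6, y_finishing = 3.5.
benches enters the basis when its profit ≥ yᵀa₃ = 6·2 + 3.5·4 = 26.

26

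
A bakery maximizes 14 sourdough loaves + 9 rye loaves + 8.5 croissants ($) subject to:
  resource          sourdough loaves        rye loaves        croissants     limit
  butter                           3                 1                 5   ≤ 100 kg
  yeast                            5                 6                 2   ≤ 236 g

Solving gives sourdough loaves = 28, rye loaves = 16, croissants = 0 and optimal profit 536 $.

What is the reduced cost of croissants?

-8.5

Check each constraint at x*: butter 100/100 (tight); yeast 236/236 (tight).
Dual feasibility on the basic columns requires 3·y_butter + 5·y_yeast = 14, 1·y_butter + 6·y_yeast = 9.
This yields shadow prices y_butter = 3, y_yeast = 1.
Reduced cost of croissants: c₃ − yᵀa₃ = 8.5 − (3·5 + 1·2) = 8.5 − 17 = -8.5.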